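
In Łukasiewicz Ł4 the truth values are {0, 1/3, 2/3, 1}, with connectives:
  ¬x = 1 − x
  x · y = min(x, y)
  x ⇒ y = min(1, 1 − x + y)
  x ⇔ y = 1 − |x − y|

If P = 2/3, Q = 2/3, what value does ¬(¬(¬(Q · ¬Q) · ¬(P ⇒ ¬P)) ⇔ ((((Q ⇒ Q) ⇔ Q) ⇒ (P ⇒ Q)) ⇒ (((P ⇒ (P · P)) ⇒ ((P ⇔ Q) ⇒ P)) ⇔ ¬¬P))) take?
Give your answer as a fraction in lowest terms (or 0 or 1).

1/3

¬Q = ¬2/3 = 1/3
Q · ¬Q = 2/3 · 1/3 = 1/3
¬(Q · ¬Q) = ¬1/3 = 2/3
¬P = ¬2/3 = 1/3
P ⇒ ¬P = 2/3 ⇒ 1/3 = 2/3
¬(P ⇒ ¬P) = ¬2/3 = 1/3
¬(Q · ¬Q) · ¬(P ⇒ ¬P) = 2/3 · 1/3 = 1/3
¬(¬(Q · ¬Q) · ¬(P ⇒ ¬P)) = ¬1/3 = 2/3
Q ⇒ Q = 2/3 ⇒ 2/3 = 1
(Q ⇒ Q) ⇔ Q = 1 ⇔ 2/3 = 2/3
P ⇒ Q = 2/3 ⇒ 2/3 = 1
((Q ⇒ Q) ⇔ Q) ⇒ (P ⇒ Q) = 2/3 ⇒ 1 = 1
P · P = 2/3 · 2/3 = 2/3
P ⇒ (P · P) = 2/3 ⇒ 2/3 = 1
P ⇔ Q = 2/3 ⇔ 2/3 = 1
(P ⇔ Q) ⇒ P = 1 ⇒ 2/3 = 2/3
(P ⇒ (P · P)) ⇒ ((P ⇔ Q) ⇒ P) = 1 ⇒ 2/3 = 2/3
¬P = ¬2/3 = 1/3
¬¬P = ¬1/3 = 2/3
((P ⇒ (P · P)) ⇒ ((P ⇔ Q) ⇒ P)) ⇔ ¬¬P = 2/3 ⇔ 2/3 = 1
(((Q ⇒ Q) ⇔ Q) ⇒ (P ⇒ Q)) ⇒ (((P ⇒ (P · P)) ⇒ ((P ⇔ Q) ⇒ P)) ⇔ ¬¬P) = 1 ⇒ 1 = 1
¬(¬(Q · ¬Q) · ¬(P ⇒ ¬P)) ⇔ ((((Q ⇒ Q) ⇔ Q) ⇒ (P ⇒ Q)) ⇒ (((P ⇒ (P · P)) ⇒ ((P ⇔ Q) ⇒ P)) ⇔ ¬¬P)) = 2/3 ⇔ 1 = 2/3
¬(¬(¬(Q · ¬Q) · ¬(P ⇒ ¬P)) ⇔ ((((Q ⇒ Q) ⇔ Q) ⇒ (P ⇒ Q)) ⇒ (((P ⇒ (P · P)) ⇒ ((P ⇔ Q) ⇒ P)) ⇔ ¬¬P))) = ¬2/3 = 1/3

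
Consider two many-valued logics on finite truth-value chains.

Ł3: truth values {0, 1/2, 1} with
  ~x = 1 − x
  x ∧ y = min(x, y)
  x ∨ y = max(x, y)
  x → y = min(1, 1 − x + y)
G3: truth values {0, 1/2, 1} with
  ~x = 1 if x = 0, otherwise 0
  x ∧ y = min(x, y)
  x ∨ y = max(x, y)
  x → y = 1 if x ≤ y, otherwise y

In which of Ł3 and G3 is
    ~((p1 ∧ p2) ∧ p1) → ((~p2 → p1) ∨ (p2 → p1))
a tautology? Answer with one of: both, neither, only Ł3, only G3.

only G3

In Ł3: at p1 = 0, p2 = 1/2 the value is 1/2 — not a tautology.
In G3: every assignment gives 1 — tautology.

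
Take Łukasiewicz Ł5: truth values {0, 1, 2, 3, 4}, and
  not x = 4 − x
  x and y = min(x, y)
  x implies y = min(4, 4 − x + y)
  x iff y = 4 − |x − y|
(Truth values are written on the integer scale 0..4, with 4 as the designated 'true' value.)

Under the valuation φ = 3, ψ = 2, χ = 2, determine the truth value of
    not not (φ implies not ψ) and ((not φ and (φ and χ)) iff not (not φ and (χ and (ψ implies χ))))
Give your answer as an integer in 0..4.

2

not ψ = not 2 = 2
φ implies not ψ = 3 implies 2 = 3
not (φ implies not ψ) = not 3 = 1
not not (φ implies not ψ) = not 1 = 3
not φ = not 3 = 1
φ and χ = 3 and 2 = 2
not φ and (φ and χ) = 1 and 2 = 1
not φ = not 3 = 1
ψ implies χ = 2 implies 2 = 4
χ and (ψ implies χ) = 2 and 4 = 2
not φ and (χ and (ψ implies χ)) = 1 and 2 = 1
not (not φ and (χ and (ψ implies χ))) = not 1 = 3
(not φ and (φ and χ)) iff not (not φ and (χ and (ψ implies χ))) = 1 iff 3 = 2
not not (φ implies not ψ) and ((not φ and (φ and χ)) iff not (not φ and (χ and (ψ implies χ)))) = 3 and 2 = 2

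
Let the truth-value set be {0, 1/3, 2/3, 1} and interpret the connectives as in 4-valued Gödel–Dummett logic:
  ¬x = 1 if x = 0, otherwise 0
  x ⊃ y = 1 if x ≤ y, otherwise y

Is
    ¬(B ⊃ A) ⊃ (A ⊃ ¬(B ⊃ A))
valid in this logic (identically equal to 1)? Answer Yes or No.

A = 0, B = 0 ↦ 1
A = 0, B = 1/3 ↦ 1
A = 0, B = 2/3 ↦ 1
A = 0, B = 1 ↦ 1
A = 1/3, B = 0 ↦ 1
A = 1/3, B = 1/3 ↦ 1
A = 1/3, B = 2/3 ↦ 1
A = 1/3, B = 1 ↦ 1
A = 2/3, B = 0 ↦ 1
A = 2/3, B = 1/3 ↦ 1
A = 2/3, B = 2/3 ↦ 1
A = 2/3, B = 1 ↦ 1
A = 1, B = 0 ↦ 1
A = 1, B = 1/3 ↦ 1
A = 1, B = 2/3 ↦ 1
A = 1, B = 1 ↦ 1
Every assignment gives a value ≥ 1.

Yes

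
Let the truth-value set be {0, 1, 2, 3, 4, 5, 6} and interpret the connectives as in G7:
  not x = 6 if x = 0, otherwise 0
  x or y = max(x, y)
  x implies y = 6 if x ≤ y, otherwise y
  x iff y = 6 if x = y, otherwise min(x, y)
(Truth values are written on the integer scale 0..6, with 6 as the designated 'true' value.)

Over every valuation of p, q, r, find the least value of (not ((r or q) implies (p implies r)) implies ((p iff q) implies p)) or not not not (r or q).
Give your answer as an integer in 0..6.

Take p = 1, q = 1, r = 0:
r or q = 0 or 1 = 1
p implies r = 1 implies 0 = 0
(r or q) implies (p implies r) = 1 implies 0 = 0
not ((r or q) implies (p implies r)) = not 0 = 6
p iff q = 1 iff 1 = 6
(p iff q) implies p = 6 implies 1 = 1
not ((r or q) implies (p implies r)) implies ((p iff q) implies p) = 6 implies 1 = 1
r or q = 0 or 1 = 1
not (r or q) = not 1 = 0
not not (r or q) = not 0 = 6
not not not (r or q) = not 6 = 0
(not ((r or q) implies (p implies r)) implies ((p iff q) implies p)) or not not not (r or q) = 1 or 0 = 1
No assignment yields a value below 1, so this is the minimum.

1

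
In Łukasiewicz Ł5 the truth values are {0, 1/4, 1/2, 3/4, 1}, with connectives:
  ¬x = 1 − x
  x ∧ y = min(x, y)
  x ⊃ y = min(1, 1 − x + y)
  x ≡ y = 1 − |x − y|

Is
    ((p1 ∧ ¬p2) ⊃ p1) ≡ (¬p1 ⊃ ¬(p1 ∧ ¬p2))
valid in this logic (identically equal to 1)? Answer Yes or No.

Yes

At p1 = 3/4, p2 = 1/2, for instance:
¬p2 = ¬1/2 = 1/2
p1 ∧ ¬p2 = 3/4 ∧ 1/2 = 1/2
(p1 ∧ ¬p2) ⊃ p1 = 1/2 ⊃ 3/4 = 1
¬p1 = ¬3/4 = 1/4
¬(p1 ∧ ¬p2) = ¬1/2 = 1/2
¬p1 ⊃ ¬(p1 ∧ ¬p2) = 1/4 ⊃ 1/2 = 1
((p1 ∧ ¬p2) ⊃ p1) ≡ (¬p1 ⊃ ¬(p1 ∧ ¬p2)) = 1 ≡ 1 = 1
and checking the remaining 24 assignments likewise gives ≥ 1 in every case.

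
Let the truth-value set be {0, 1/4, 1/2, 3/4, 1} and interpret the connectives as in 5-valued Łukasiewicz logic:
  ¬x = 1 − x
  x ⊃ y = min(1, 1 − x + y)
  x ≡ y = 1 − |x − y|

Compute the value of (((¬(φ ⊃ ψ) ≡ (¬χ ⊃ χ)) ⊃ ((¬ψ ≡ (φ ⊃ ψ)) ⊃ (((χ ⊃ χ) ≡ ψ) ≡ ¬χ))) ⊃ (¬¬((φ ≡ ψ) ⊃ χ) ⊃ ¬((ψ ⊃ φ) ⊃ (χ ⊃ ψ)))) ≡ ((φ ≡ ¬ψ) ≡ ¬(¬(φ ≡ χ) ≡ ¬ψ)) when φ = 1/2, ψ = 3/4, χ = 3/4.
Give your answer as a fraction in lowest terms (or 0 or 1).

3/4

φ ⊃ ψ = 1/2 ⊃ 3/4 = 1
¬(φ ⊃ ψ) = ¬1 = 0
¬χ = ¬3/4 = 1/4
¬χ ⊃ χ = 1/4 ⊃ 3/4 = 1
¬(φ ⊃ ψ) ≡ (¬χ ⊃ χ) = 0 ≡ 1 = 0
¬ψ = ¬3/4 = 1/4
φ ⊃ ψ = 1/2 ⊃ 3/4 = 1
¬ψ ≡ (φ ⊃ ψ) = 1/4 ≡ 1 = 1/4
χ ⊃ χ = 3/4 ⊃ 3/4 = 1
(χ ⊃ χ) ≡ ψ = 1 ≡ 3/4 = 3/4
¬χ = ¬3/4 = 1/4
((χ ⊃ χ) ≡ ψ) ≡ ¬χ = 3/4 ≡ 1/4 = 1/2
(¬ψ ≡ (φ ⊃ ψ)) ⊃ (((χ ⊃ χ) ≡ ψ) ≡ ¬χ) = 1/4 ⊃ 1/2 = 1
(¬(φ ⊃ ψ) ≡ (¬χ ⊃ χ)) ⊃ ((¬ψ ≡ (φ ⊃ ψ)) ⊃ (((χ ⊃ χ) ≡ ψ) ≡ ¬χ)) = 0 ⊃ 1 = 1
φ ≡ ψ = 1/2 ≡ 3/4 = 3/4
(φ ≡ ψ) ⊃ χ = 3/4 ⊃ 3/4 = 1
¬((φ ≡ ψ) ⊃ χ) = ¬1 = 0
¬¬((φ ≡ ψ) ⊃ χ) = ¬0 = 1
ψ ⊃ φ = 3/4 ⊃ 1/2 = 3/4
χ ⊃ ψ = 3/4 ⊃ 3/4 = 1
(ψ ⊃ φ) ⊃ (χ ⊃ ψ) = 3/4 ⊃ 1 = 1
¬((ψ ⊃ φ) ⊃ (χ ⊃ ψ)) = ¬1 = 0
¬¬((φ ≡ ψ) ⊃ χ) ⊃ ¬((ψ ⊃ φ) ⊃ (χ ⊃ ψ)) = 1 ⊃ 0 = 0
((¬(φ ⊃ ψ) ≡ (¬χ ⊃ χ)) ⊃ ((¬ψ ≡ (φ ⊃ ψ)) ⊃ (((χ ⊃ χ) ≡ ψ) ≡ ¬χ))) ⊃ (¬¬((φ ≡ ψ) ⊃ χ) ⊃ ¬((ψ ⊃ φ) ⊃ (χ ⊃ ψ))) = 1 ⊃ 0 = 0
¬ψ = ¬3/4 = 1/4
φ ≡ ¬ψ = 1/2 ≡ 1/4 = 3/4
φ ≡ χ = 1/2 ≡ 3/4 = 3/4
¬(φ ≡ χ) = ¬3/4 = 1/4
¬ψ = ¬3/4 = 1/4
¬(φ ≡ χ) ≡ ¬ψ = 1/4 ≡ 1/4 = 1
¬(¬(φ ≡ χ) ≡ ¬ψ) = ¬1 = 0
(φ ≡ ¬ψ) ≡ ¬(¬(φ ≡ χ) ≡ ¬ψ) = 3/4 ≡ 0 = 1/4
(((¬(φ ⊃ ψ) ≡ (¬χ ⊃ χ)) ⊃ ((¬ψ ≡ (φ ⊃ ψ)) ⊃ (((χ ⊃ χ) ≡ ψ) ≡ ¬χ))) ⊃ (¬¬((φ ≡ ψ) ⊃ χ) ⊃ ¬((ψ ⊃ φ) ⊃ (χ ⊃ ψ)))) ≡ ((φ ≡ ¬ψ) ≡ ¬(¬(φ ≡ χ) ≡ ¬ψ)) = 0 ≡ 1/4 = 3/4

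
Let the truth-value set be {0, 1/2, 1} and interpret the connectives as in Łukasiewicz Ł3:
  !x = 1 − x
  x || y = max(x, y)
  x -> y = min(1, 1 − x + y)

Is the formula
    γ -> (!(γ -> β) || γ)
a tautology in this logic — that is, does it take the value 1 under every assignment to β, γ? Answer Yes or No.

β = 0, γ = 0 ↦ 1
β = 0, γ = 1/2 ↦ 1
β = 0, γ = 1 ↦ 1
β = 1/2, γ = 0 ↦ 1
β = 1/2, γ = 1/2 ↦ 1
β = 1/2, γ = 1 ↦ 1
β = 1, γ = 0 ↦ 1
β = 1, γ = 1/2 ↦ 1
β = 1, γ = 1 ↦ 1
Every assignment gives a value ≥ 1.

Yes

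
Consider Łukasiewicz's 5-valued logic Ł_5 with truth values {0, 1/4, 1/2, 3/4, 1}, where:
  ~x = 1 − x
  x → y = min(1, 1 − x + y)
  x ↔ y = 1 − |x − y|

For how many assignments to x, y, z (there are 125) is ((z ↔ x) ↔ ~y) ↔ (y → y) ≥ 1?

25

value 1: 25 assignments (counts)
value 3/4: 43 assignments
value 1/2: 31 assignments
value 1/4: 19 assignments
value 0: 7 assignments
So 25 of the 125 assignments meet the threshold.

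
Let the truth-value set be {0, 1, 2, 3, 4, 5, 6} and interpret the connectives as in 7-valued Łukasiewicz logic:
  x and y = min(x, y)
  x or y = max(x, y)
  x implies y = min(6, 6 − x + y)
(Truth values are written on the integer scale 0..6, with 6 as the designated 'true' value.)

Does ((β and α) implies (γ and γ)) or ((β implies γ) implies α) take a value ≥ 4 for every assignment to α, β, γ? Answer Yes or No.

At α = 2, β = 1, γ = 0, for instance:
β and α = 1 and 2 = 1
γ and γ = 0 and 0 = 0
(β and α) implies (γ and γ) = 1 implies 0 = 5
β implies γ = 1 implies 0 = 5
(β implies γ) implies α = 5 implies 2 = 3
((β and α) implies (γ and γ)) or ((β implies γ) implies α) = 5 or 3 = 5
and checking the remaining 342 assignments likewise gives ≥ 4 in every case.

Yes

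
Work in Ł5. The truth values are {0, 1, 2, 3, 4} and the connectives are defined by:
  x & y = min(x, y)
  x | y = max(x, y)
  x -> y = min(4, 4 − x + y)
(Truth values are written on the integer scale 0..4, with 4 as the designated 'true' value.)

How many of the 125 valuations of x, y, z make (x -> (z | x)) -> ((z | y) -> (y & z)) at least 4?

value 4: 25 assignments (counts)
value 3: 40 assignments
value 2: 30 assignments
value 1: 20 assignments
value 0: 10 assignments
So 25 of the 125 assignments meet the threshold.

25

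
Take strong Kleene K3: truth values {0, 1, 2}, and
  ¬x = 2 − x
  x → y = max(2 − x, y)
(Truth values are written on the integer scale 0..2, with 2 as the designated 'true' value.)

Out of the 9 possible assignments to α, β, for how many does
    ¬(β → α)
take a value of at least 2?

α = 0, β = 0 ↦ 0  <
α = 0, β = 1 ↦ 1  <
α = 0, β = 2 ↦ 2  ≥
α = 1, β = 0 ↦ 0  <
α = 1, β = 1 ↦ 1  <
α = 1, β = 2 ↦ 1  <
α = 2, β = 0 ↦ 0  <
α = 2, β = 1 ↦ 0  <
α = 2, β = 2 ↦ 0  <
So 1 of the 9 assignments meets the threshold.

1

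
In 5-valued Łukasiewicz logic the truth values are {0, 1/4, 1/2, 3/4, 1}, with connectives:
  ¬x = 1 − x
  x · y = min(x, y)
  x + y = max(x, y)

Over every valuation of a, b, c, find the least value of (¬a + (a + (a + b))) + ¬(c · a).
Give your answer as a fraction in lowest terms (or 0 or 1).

1/2

Take a = 1/2, b = 0, c = 1/2:
¬a = ¬1/2 = 1/2
a + b = 1/2 + 0 = 1/2
a + (a + b) = 1/2 + 1/2 = 1/2
¬a + (a + (a + b)) = 1/2 + 1/2 = 1/2
c · a = 1/2 · 1/2 = 1/2
¬(c · a) = ¬1/2 = 1/2
(¬a + (a + (a + b))) + ¬(c · a) = 1/2 + 1/2 = 1/2
No assignment yields a value below 1/2, so this is the minimum.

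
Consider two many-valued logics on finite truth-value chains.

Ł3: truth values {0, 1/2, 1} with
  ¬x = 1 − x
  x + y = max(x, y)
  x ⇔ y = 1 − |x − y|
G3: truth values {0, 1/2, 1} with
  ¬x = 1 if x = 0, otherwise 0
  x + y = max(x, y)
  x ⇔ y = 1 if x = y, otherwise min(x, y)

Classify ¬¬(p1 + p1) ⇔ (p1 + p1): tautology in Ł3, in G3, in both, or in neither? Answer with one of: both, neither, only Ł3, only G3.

In Ł3: every assignment gives 1 — tautology.
In G3: at p1 = 1/2 the value is 1/2 — not a tautology.

only Ł3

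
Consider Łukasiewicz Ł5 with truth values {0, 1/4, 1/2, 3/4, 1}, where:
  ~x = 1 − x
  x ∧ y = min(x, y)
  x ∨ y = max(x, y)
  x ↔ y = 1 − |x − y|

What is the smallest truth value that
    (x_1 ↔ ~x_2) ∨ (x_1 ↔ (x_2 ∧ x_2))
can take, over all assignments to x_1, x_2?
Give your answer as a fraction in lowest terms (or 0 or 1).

Take x_1 = 0, x_2 = 1/2:
~x_2 = ~1/2 = 1/2
x_1 ↔ ~x_2 = 0 ↔ 1/2 = 1/2
x_2 ∧ x_2 = 1/2 ∧ 1/2 = 1/2
x_1 ↔ (x_2 ∧ x_2) = 0 ↔ 1/2 = 1/2
(x_1 ↔ ~x_2) ∨ (x_1 ↔ (x_2 ∧ x_2)) = 1/2 ∨ 1/2 = 1/2
No assignment yields a value below 1/2, so this is the minimum.

1/2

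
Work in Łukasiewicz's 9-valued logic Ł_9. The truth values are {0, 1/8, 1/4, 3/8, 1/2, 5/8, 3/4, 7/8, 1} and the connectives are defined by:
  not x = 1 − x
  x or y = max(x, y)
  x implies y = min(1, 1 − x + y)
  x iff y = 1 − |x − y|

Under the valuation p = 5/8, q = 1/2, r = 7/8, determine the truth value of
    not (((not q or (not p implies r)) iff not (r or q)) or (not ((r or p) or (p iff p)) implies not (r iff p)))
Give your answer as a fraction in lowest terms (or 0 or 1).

0

not q = not 1/2 = 1/2
not p = not 5/8 = 3/8
not p implies r = 3/8 implies 7/8 = 1
not q or (not p implies r) = 1/2 or 1 = 1
r or q = 7/8 or 1/2 = 7/8
not (r or q) = not 7/8 = 1/8
(not q or (not p implies r)) iff not (r or q) = 1 iff 1/8 = 1/8
r or p = 7/8 or 5/8 = 7/8
p iff p = 5/8 iff 5/8 = 1
(r or p) or (p iff p) = 7/8 or 1 = 1
not ((r or p) or (p iff p)) = not 1 = 0
r iff p = 7/8 iff 5/8 = 3/4
not (r iff p) = not 3/4 = 1/4
not ((r or p) or (p iff p)) implies not (r iff p) = 0 implies 1/4 = 1
((not q or (not p implies r)) iff not (r or q)) or (not ((r or p) or (p iff p)) implies not (r iff p)) = 1/8 or 1 = 1
not (((not q or (not p implies r)) iff not (r or q)) or (not ((r or p) or (p iff p)) implies not (r iff p))) = not 1 = 0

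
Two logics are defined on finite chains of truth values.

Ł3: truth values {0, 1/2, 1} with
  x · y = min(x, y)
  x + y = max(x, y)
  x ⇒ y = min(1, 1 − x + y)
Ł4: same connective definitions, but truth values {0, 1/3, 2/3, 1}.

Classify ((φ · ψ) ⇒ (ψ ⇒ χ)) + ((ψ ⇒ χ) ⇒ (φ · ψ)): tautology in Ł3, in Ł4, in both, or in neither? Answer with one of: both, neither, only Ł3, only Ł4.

both

In Ł3: every assignment gives 1 — tautology.
In Ł4: every assignment gives 1 — tautology.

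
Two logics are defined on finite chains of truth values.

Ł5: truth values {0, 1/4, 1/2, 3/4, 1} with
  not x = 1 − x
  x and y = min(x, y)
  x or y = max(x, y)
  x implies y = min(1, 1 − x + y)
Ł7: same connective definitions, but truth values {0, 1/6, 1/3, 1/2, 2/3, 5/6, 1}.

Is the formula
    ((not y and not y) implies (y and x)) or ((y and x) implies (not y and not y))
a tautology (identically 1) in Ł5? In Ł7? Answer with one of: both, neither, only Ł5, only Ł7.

In Ł5: every assignment gives 1 — tautology.
In Ł7: every assignment gives 1 — tautology.

both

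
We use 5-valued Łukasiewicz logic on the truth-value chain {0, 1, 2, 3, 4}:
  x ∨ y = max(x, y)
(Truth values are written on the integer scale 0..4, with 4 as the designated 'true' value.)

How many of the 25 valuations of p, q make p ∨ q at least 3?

16

value 4: 9 assignments (counts)
value 3: 7 assignments (counts)
value 2: 5 assignments
value 1: 3 assignments
value 0: 1 assignment
So 16 of the 25 assignments meet the threshold.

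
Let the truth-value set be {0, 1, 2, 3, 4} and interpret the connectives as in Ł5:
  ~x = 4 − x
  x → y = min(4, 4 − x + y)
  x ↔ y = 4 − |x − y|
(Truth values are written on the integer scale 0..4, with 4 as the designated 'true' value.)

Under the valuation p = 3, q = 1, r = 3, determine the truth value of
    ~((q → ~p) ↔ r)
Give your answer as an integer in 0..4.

1

~p = ~3 = 1
q → ~p = 1 → 1 = 4
(q → ~p) ↔ r = 4 ↔ 3 = 3
~((q → ~p) ↔ r) = ~3 = 1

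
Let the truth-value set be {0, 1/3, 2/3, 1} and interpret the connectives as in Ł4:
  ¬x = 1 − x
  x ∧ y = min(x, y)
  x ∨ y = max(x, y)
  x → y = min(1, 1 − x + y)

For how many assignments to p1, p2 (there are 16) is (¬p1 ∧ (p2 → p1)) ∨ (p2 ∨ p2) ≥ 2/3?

12

p1 = 0, p2 = 0 ↦ 1  ≥
p1 = 0, p2 = 1/3 ↦ 2/3  ≥
p1 = 0, p2 = 2/3 ↦ 2/3  ≥
p1 = 0, p2 = 1 ↦ 1  ≥
p1 = 1/3, p2 = 0 ↦ 2/3  ≥
p1 = 1/3, p2 = 1/3 ↦ 2/3  ≥
p1 = 1/3, p2 = 2/3 ↦ 2/3  ≥
p1 = 1/3, p2 = 1 ↦ 1  ≥
p1 = 2/3, p2 = 0 ↦ 1/3  <
p1 = 2/3, p2 = 1/3 ↦ 1/3  <
p1 = 2/3, p2 = 2/3 ↦ 2/3  ≥
p1 = 2/3, p2 = 1 ↦ 1  ≥
p1 = 1, p2 = 0 ↦ 0  <
p1 = 1, p2 = 1/3 ↦ 1/3  <
p1 = 1, p2 = 2/3 ↦ 2/3  ≥
p1 = 1, p2 = 1 ↦ 1  ≥
So 12 of the 16 assignments meet the threshold.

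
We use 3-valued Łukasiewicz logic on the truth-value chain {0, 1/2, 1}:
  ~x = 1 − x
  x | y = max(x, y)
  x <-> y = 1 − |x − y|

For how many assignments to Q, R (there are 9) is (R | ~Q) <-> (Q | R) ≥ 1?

5

Q = 0, R = 0 ↦ 0  <
Q = 0, R = 1/2 ↦ 1/2  <
Q = 0, R = 1 ↦ 1  ≥
Q = 1/2, R = 0 ↦ 1  ≥
Q = 1/2, R = 1/2 ↦ 1  ≥
Q = 1/2, R = 1 ↦ 1  ≥
Q = 1, R = 0 ↦ 0  <
Q = 1, R = 1/2 ↦ 1/2  <
Q = 1, R = 1 ↦ 1  ≥
So 5 of the 9 assignments meet the threshold.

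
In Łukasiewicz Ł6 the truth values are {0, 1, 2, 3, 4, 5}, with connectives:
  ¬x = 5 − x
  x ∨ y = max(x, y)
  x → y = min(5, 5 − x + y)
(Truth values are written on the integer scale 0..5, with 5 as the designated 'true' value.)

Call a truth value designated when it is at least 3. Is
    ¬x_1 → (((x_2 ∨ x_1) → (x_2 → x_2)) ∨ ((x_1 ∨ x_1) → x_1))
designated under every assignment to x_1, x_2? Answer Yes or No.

Yes

At x_1 = 5, x_2 = 4, for instance:
¬x_1 = ¬5 = 0
x_2 ∨ x_1 = 4 ∨ 5 = 5
x_2 → x_2 = 4 → 4 = 5
(x_2 ∨ x_1) → (x_2 → x_2) = 5 → 5 = 5
x_1 ∨ x_1 = 5 ∨ 5 = 5
(x_1 ∨ x_1) → x_1 = 5 → 5 = 5
((x_2 ∨ x_1) → (x_2 → x_2)) ∨ ((x_1 ∨ x_1) → x_1) = 5 ∨ 5 = 5
¬x_1 → (((x_2 ∨ x_1) → (x_2 → x_2)) ∨ ((x_1 ∨ x_1) → x_1)) = 0 → 5 = 5
and checking the remaining 35 assignments likewise gives ≥ 3 in every case.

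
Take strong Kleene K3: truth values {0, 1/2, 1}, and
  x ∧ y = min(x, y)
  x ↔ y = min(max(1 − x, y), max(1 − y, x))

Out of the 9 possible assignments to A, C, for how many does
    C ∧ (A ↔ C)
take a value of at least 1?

1

A = 0, C = 0 ↦ 0  <
A = 0, C = 1/2 ↦ 1/2  <
A = 0, C = 1 ↦ 0  <
A = 1/2, C = 0 ↦ 0  <
A = 1/2, C = 1/2 ↦ 1/2  <
A = 1/2, C = 1 ↦ 1/2  <
A = 1, C = 0 ↦ 0  <
A = 1, C = 1/2 ↦ 1/2  <
A = 1, C = 1 ↦ 1  ≥
So 1 of the 9 assignments meets the threshold.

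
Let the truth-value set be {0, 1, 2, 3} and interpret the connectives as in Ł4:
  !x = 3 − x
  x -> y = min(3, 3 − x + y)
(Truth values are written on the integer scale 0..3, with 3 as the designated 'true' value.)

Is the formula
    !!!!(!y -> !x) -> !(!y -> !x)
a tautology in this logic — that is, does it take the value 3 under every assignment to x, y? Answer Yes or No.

No

Counterexample: take x = 0, y = 0.
!y = !0 = 3
!x = !0 = 3
!y -> !x = 3 -> 3 = 3
!(!y -> !x) = !3 = 0
!!(!y -> !x) = !0 = 3
!!!(!y -> !x) = !3 = 0
!!!!(!y -> !x) = !0 = 3
!y = !0 = 3
!x = !0 = 3
!y -> !x = 3 -> 3 = 3
!(!y -> !x) = !3 = 0
!!!!(!y -> !x) -> !(!y -> !x) = 3 -> 0 = 0
This gives 0 ≠ 3.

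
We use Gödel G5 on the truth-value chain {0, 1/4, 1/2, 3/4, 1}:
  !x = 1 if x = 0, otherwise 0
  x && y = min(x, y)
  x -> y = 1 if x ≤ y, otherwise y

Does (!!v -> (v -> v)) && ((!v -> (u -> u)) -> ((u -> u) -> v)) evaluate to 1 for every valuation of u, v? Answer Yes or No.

No

Counterexample: take u = 0, v = 0.
!v = !0 = 1
!!v = !1 = 0
v -> v = 0 -> 0 = 1
!!v -> (v -> v) = 0 -> 1 = 1
!v = !0 = 1
u -> u = 0 -> 0 = 1
!v -> (u -> u) = 1 -> 1 = 1
u -> u = 0 -> 0 = 1
(u -> u) -> v = 1 -> 0 = 0
(!v -> (u -> u)) -> ((u -> u) -> v) = 1 -> 0 = 0
(!!v -> (v -> v)) && ((!v -> (u -> u)) -> ((u -> u) -> v)) = 1 && 0 = 0
This gives 0 ≠ 1.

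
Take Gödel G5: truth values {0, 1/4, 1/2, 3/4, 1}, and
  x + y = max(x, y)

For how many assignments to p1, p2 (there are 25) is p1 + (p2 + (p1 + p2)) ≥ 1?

9

value 1: 9 assignments (counts)
value 3/4: 7 assignments
value 1/2: 5 assignments
value 1/4: 3 assignments
value 0: 1 assignment
So 9 of the 25 assignments meet the threshold.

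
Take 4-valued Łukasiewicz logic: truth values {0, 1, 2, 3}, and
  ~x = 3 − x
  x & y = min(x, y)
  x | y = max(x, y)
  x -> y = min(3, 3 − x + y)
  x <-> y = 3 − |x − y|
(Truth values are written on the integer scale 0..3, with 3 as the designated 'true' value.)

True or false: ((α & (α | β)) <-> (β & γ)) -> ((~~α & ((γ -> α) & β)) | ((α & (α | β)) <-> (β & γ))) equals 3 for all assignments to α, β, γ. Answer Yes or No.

At α = 3, β = 3, γ = 2, for instance:
α | β = 3 | 3 = 3
α & (α | β) = 3 & 3 = 3
β & γ = 3 & 2 = 2
(α & (α | β)) <-> (β & γ) = 3 <-> 2 = 2
~α = ~3 = 0
~~α = ~0 = 3
γ -> α = 2 -> 3 = 3
(γ -> α) & β = 3 & 3 = 3
~~α & ((γ -> α) & β) = 3 & 3 = 3
(~~α & ((γ -> α) & β)) | ((α & (α | β)) <-> (β & γ)) = 3 | 2 = 3
((α & (α | β)) <-> (β & γ)) -> ((~~α & ((γ -> α) & β)) | ((α & (α | β)) <-> (β & γ))) = 2 -> 3 = 3
and checking the remaining 63 assignments likewise gives ≥ 3 in every case.

Yes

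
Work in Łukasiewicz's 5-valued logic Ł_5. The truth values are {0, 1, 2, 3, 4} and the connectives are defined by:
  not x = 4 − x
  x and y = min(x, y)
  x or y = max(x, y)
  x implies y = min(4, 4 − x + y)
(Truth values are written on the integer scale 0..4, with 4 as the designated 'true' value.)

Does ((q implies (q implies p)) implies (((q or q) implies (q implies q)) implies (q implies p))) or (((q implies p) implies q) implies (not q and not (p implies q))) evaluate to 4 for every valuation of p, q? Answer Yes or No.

Counterexample: take p = 0, q = 1.
q implies p = 1 implies 0 = 3
q implies (q implies p) = 1 implies 3 = 4
q or q = 1 or 1 = 1
q implies q = 1 implies 1 = 4
(q or q) implies (q implies q) = 1 implies 4 = 4
q implies p = 1 implies 0 = 3
((q or q) implies (q implies q)) implies (q implies p) = 4 implies 3 = 3
(q implies (q implies p)) implies (((q or q) implies (q implies q)) implies (q implies p)) = 4 implies 3 = 3
q implies p = 1 implies 0 = 3
(q implies p) implies q = 3 implies 1 = 2
not q = not 1 = 3
p implies q = 0 implies 1 = 4
not (p implies q) = not 4 = 0
not q and not (p implies q) = 3 and 0 = 0
((q implies p) implies q) implies (not q and not (p implies q)) = 2 implies 0 = 2
((q implies (q implies p)) implies (((q or q) implies (q implies q)) implies (q implies p))) or (((q implies p) implies q) implies (not q and not (p implies q))) = 3 or 2 = 3
This gives 3 ≠ 4.

No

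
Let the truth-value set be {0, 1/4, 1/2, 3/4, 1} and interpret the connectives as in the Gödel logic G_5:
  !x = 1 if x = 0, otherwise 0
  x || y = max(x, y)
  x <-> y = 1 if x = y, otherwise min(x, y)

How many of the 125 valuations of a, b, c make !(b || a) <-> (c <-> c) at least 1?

5

value 1: 5 assignments (counts)
value 0: 120 assignments
So 5 of the 125 assignments meet the threshold.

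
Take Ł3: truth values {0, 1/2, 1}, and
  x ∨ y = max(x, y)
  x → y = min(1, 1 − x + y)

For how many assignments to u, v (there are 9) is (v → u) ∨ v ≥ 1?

u = 0, v = 0 ↦ 1  ≥
u = 0, v = 1/2 ↦ 1/2  <
u = 0, v = 1 ↦ 1  ≥
u = 1/2, v = 0 ↦ 1  ≥
u = 1/2, v = 1/2 ↦ 1  ≥
u = 1/2, v = 1 ↦ 1  ≥
u = 1, v = 0 ↦ 1  ≥
u = 1, v = 1/2 ↦ 1  ≥
u = 1, v = 1 ↦ 1  ≥
So 8 of the 9 assignments meet the threshold.

8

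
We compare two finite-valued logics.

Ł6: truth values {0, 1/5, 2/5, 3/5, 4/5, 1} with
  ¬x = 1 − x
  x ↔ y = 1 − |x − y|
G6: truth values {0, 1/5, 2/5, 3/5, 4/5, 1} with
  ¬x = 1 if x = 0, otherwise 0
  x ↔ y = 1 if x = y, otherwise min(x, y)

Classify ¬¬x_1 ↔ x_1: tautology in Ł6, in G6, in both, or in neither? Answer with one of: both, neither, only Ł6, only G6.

only Ł6

In Ł6: every assignment gives 1 — tautology.
In G6: at x_1 = 1/5 the value is 1/5 — not a tautology.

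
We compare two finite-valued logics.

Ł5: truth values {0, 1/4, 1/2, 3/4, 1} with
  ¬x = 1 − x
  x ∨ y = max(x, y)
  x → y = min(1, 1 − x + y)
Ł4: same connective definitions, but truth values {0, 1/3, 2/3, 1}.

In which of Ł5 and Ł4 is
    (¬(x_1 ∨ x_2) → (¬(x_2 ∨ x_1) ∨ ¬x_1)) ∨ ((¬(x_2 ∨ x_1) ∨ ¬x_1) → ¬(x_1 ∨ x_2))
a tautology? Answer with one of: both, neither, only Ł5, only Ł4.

both

In Ł5: every assignment gives 1 — tautology.
In Ł4: every assignment gives 1 — tautology.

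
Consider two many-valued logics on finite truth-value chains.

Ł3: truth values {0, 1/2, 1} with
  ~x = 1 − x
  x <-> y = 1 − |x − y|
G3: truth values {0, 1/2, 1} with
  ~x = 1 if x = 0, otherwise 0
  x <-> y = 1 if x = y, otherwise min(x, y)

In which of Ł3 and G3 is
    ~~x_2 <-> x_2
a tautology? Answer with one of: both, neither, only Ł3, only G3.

In Ł3: every assignment gives 1 — tautology.
In G3: at x_2 = 1/2 the value is 1/2 — not a tautology.

only Ł3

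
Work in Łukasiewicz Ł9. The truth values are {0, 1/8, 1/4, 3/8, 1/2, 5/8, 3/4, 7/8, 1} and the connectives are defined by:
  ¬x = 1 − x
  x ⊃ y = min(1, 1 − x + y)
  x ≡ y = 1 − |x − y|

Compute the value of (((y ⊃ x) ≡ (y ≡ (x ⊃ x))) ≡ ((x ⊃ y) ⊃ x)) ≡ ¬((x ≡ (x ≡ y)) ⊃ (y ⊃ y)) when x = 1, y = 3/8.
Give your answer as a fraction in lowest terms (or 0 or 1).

y ⊃ x = 3/8 ⊃ 1 = 1
x ⊃ x = 1 ⊃ 1 = 1
y ≡ (x ⊃ x) = 3/8 ≡ 1 = 3/8
(y ⊃ x) ≡ (y ≡ (x ⊃ x)) = 1 ≡ 3/8 = 3/8
x ⊃ y = 1 ⊃ 3/8 = 3/8
(x ⊃ y) ⊃ x = 3/8 ⊃ 1 = 1
((y ⊃ x) ≡ (y ≡ (x ⊃ x))) ≡ ((x ⊃ y) ⊃ x) = 3/8 ≡ 1 = 3/8
x ≡ y = 1 ≡ 3/8 = 3/8
x ≡ (x ≡ y) = 1 ≡ 3/8 = 3/8
y ⊃ y = 3/8 ⊃ 3/8 = 1
(x ≡ (x ≡ y)) ⊃ (y ⊃ y) = 3/8 ⊃ 1 = 1
¬((x ≡ (x ≡ y)) ⊃ (y ⊃ y)) = ¬1 = 0
(((y ⊃ x) ≡ (y ≡ (x ⊃ x))) ≡ ((x ⊃ y) ⊃ x)) ≡ ¬((x ≡ (x ≡ y)) ⊃ (y ⊃ y)) = 3/8 ≡ 0 = 5/8

5/8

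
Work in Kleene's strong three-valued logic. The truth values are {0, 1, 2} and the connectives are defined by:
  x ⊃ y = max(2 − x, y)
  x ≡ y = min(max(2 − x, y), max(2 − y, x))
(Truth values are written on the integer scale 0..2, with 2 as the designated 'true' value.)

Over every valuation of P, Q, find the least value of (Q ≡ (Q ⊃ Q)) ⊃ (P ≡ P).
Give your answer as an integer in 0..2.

1

Take P = 1, Q = 1:
Q ⊃ Q = 1 ⊃ 1 = 1
Q ≡ (Q ⊃ Q) = 1 ≡ 1 = 1
P ≡ P = 1 ≡ 1 = 1
(Q ≡ (Q ⊃ Q)) ⊃ (P ≡ P) = 1 ⊃ 1 = 1
No assignment yields a value below 1, so this is the minimum.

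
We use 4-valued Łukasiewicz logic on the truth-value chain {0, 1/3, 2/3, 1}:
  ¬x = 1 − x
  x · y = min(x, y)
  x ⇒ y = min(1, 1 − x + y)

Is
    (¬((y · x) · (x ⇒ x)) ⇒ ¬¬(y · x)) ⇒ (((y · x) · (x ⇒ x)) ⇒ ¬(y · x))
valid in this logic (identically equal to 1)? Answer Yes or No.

No

Counterexample: take x = 2/3, y = 2/3.
y · x = 2/3 · 2/3 = 2/3
x ⇒ x = 2/3 ⇒ 2/3 = 1
(y · x) · (x ⇒ x) = 2/3 · 1 = 2/3
¬((y · x) · (x ⇒ x)) = ¬2/3 = 1/3
y · x = 2/3 · 2/3 = 2/3
¬(y · x) = ¬2/3 = 1/3
¬¬(y · x) = ¬1/3 = 2/3
¬((y · x) · (x ⇒ x)) ⇒ ¬¬(y · x) = 1/3 ⇒ 2/3 = 1
y · x = 2/3 · 2/3 = 2/3
x ⇒ x = 2/3 ⇒ 2/3 = 1
(y · x) · (x ⇒ x) = 2/3 · 1 = 2/3
y · x = 2/3 · 2/3 = 2/3
¬(y · x) = ¬2/3 = 1/3
((y · x) · (x ⇒ x)) ⇒ ¬(y · x) = 2/3 ⇒ 1/3 = 2/3
(¬((y · x) · (x ⇒ x)) ⇒ ¬¬(y · x)) ⇒ (((y · x) · (x ⇒ x)) ⇒ ¬(y · x)) = 1 ⇒ 2/3 = 2/3
This gives 2/3 ≠ 1.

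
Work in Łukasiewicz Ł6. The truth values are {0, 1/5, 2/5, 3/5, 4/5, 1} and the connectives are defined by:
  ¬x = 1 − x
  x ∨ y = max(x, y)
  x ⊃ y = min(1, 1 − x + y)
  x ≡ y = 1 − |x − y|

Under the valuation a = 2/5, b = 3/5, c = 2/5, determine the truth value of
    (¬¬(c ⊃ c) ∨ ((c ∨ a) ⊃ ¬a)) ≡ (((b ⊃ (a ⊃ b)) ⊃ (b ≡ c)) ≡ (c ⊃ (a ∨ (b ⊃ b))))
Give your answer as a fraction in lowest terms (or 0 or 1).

c ⊃ c = 2/5 ⊃ 2/5 = 1
¬(c ⊃ c) = ¬1 = 0
¬¬(c ⊃ c) = ¬0 = 1
c ∨ a = 2/5 ∨ 2/5 = 2/5
¬a = ¬2/5 = 3/5
(c ∨ a) ⊃ ¬a = 2/5 ⊃ 3/5 = 1
¬¬(c ⊃ c) ∨ ((c ∨ a) ⊃ ¬a) = 1 ∨ 1 = 1
a ⊃ b = 2/5 ⊃ 3/5 = 1
b ⊃ (a ⊃ b) = 3/5 ⊃ 1 = 1
b ≡ c = 3/5 ≡ 2/5 = 4/5
(b ⊃ (a ⊃ b)) ⊃ (b ≡ c) = 1 ⊃ 4/5 = 4/5
b ⊃ b = 3/5 ⊃ 3/5 = 1
a ∨ (b ⊃ b) = 2/5 ∨ 1 = 1
c ⊃ (a ∨ (b ⊃ b)) = 2/5 ⊃ 1 = 1
((b ⊃ (a ⊃ b)) ⊃ (b ≡ c)) ≡ (c ⊃ (a ∨ (b ⊃ b))) = 4/5 ≡ 1 = 4/5
(¬¬(c ⊃ c) ∨ ((c ∨ a) ⊃ ¬a)) ≡ (((b ⊃ (a ⊃ b)) ⊃ (b ≡ c)) ≡ (c ⊃ (a ∨ (b ⊃ b)))) = 1 ≡ 4/5 = 4/5

4/5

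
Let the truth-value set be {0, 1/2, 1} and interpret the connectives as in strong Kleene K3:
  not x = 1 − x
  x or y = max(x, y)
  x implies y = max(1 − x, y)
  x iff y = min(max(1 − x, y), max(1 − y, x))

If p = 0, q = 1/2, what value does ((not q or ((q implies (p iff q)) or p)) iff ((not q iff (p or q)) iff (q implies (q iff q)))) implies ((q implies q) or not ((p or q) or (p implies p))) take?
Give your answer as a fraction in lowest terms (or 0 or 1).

1/2

not q = not 1/2 = 1/2
p iff q = 0 iff 1/2 = 1/2
q implies (p iff q) = 1/2 implies 1/2 = 1/2
(q implies (p iff q)) or p = 1/2 or 0 = 1/2
not q or ((q implies (p iff q)) or p) = 1/2 or 1/2 = 1/2
not q = not 1/2 = 1/2
p or q = 0 or 1/2 = 1/2
not q iff (p or q) = 1/2 iff 1/2 = 1/2
q iff q = 1/2 iff 1/2 = 1/2
q implies (q iff q) = 1/2 implies 1/2 = 1/2
(not q iff (p or q)) iff (q implies (q iff q)) = 1/2 iff 1/2 = 1/2
(not q or ((q implies (p iff q)) or p)) iff ((not q iff (p or q)) iff (q implies (q iff q))) = 1/2 iff 1/2 = 1/2
q implies q = 1/2 implies 1/2 = 1/2
p or q = 0 or 1/2 = 1/2
p implies p = 0 implies 0 = 1
(p or q) or (p implies p) = 1/2 or 1 = 1
not ((p or q) or (p implies p)) = not 1 = 0
(q implies q) or not ((p or q) or (p implies p)) = 1/2 or 0 = 1/2
((not q or ((q implies (p iff q)) or p)) iff ((not q iff (p or q)) iff (q implies (q iff q)))) implies ((q implies q) or not ((p or q) or (p implies p))) = 1/2 implies 1/2 = 1/2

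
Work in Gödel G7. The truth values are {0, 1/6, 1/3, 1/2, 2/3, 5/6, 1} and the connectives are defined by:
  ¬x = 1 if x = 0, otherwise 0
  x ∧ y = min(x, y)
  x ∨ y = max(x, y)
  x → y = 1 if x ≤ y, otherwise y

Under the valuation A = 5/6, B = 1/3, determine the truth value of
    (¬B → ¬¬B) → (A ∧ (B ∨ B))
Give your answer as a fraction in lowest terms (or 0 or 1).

1/3

¬B = ¬1/3 = 0
¬B = ¬1/3 = 0
¬¬B = ¬0 = 1
¬B → ¬¬B = 0 → 1 = 1
B ∨ B = 1/3 ∨ 1/3 = 1/3
A ∧ (B ∨ B) = 5/6 ∧ 1/3 = 1/3
(¬B → ¬¬B) → (A ∧ (B ∨ B)) = 1 → 1/3 = 1/3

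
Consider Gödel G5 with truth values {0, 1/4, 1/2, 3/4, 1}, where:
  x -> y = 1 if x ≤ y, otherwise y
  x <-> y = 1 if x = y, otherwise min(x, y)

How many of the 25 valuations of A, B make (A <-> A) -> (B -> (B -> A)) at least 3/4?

value 1: 15 assignments (counts)
value 3/4: 1 assignment (counts)
value 1/2: 2 assignments
value 1/4: 3 assignments
value 0: 4 assignments
So 16 of the 25 assignments meet the threshold.

16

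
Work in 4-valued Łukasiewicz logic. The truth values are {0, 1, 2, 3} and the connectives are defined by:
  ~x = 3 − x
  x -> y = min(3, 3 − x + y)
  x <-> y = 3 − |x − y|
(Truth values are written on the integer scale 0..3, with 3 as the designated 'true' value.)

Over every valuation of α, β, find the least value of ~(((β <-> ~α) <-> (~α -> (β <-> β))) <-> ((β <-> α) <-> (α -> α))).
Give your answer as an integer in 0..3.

Take α = 0, β = 1:
~α = ~0 = 3
β <-> ~α = 1 <-> 3 = 1
~α = ~0 = 3
β <-> β = 1 <-> 1 = 3
~α -> (β <-> β) = 3 -> 3 = 3
(β <-> ~α) <-> (~α -> (β <-> β)) = 1 <-> 3 = 1
β <-> α = 1 <-> 0 = 2
α -> α = 0 -> 0 = 3
(β <-> α) <-> (α -> α) = 2 <-> 3 = 2
((β <-> ~α) <-> (~α -> (β <-> β))) <-> ((β <-> α) <-> (α -> α)) = 1 <-> 2 = 2
~(((β <-> ~α) <-> (~α -> (β <-> β))) <-> ((β <-> α) <-> (α -> α))) = ~2 = 1
No assignment yields a value below 1, so this is the minimum.

1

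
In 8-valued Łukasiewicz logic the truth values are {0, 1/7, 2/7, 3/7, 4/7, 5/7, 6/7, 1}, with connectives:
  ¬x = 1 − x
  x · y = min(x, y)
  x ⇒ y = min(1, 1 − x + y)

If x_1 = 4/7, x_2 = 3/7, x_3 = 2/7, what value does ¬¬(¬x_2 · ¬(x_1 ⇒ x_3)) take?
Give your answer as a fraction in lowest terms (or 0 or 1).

¬x_2 = ¬3/7 = 4/7
x_1 ⇒ x_3 = 4/7 ⇒ 2/7 = 5/7
¬(x_1 ⇒ x_3) = ¬5/7 = 2/7
¬x_2 · ¬(x_1 ⇒ x_3) = 4/7 · 2/7 = 2/7
¬(¬x_2 · ¬(x_1 ⇒ x_3)) = ¬2/7 = 5/7
¬¬(¬x_2 · ¬(x_1 ⇒ x_3)) = ¬5/7 = 2/7

2/7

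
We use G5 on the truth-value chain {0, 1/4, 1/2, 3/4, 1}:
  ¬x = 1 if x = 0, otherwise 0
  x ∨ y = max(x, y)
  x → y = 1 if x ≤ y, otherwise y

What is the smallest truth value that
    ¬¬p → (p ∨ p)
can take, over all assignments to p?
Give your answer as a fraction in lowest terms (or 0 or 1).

Take p = 1/4:
¬p = ¬1/4 = 0
¬¬p = ¬0 = 1
p ∨ p = 1/4 ∨ 1/4 = 1/4
¬¬p → (p ∨ p) = 1 → 1/4 = 1/4
No assignment yields a value below 1/4, so this is the minimum.

1/4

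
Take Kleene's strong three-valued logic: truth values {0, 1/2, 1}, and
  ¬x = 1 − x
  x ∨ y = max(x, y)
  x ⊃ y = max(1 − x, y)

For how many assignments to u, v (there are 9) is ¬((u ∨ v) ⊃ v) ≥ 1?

u = 0, v = 0 ↦ 0  <
u = 0, v = 1/2 ↦ 1/2  <
u = 0, v = 1 ↦ 0  <
u = 1/2, v = 0 ↦ 1/2  <
u = 1/2, v = 1/2 ↦ 1/2  <
u = 1/2, v = 1 ↦ 0  <
u = 1, v = 0 ↦ 1  ≥
u = 1, v = 1/2 ↦ 1/2  <
u = 1, v = 1 ↦ 0  <
So 1 of the 9 assignments meets the threshold.

1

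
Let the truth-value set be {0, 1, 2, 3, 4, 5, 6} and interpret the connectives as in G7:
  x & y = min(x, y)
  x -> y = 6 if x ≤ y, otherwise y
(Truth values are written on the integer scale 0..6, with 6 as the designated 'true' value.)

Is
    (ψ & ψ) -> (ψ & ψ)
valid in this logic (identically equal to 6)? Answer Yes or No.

Yes

ψ = 0 ↦ 6
ψ = 1 ↦ 6
ψ = 2 ↦ 6
ψ = 3 ↦ 6
ψ = 4 ↦ 6
ψ = 5 ↦ 6
ψ = 6 ↦ 6
Every assignment gives a value ≥ 6.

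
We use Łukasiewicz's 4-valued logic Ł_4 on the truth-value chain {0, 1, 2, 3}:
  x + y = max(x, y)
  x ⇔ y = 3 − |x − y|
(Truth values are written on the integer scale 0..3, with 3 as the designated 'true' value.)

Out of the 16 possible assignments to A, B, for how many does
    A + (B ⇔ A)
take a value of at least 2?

13

A = 0, B = 0 ↦ 3  ≥
A = 0, B = 1 ↦ 2  ≥
A = 0, B = 2 ↦ 1  <
A = 0, B = 3 ↦ 0  <
A = 1, B = 0 ↦ 2  ≥
A = 1, B = 1 ↦ 3  ≥
A = 1, B = 2 ↦ 2  ≥
A = 1, B = 3 ↦ 1  <
A = 2, B = 0 ↦ 2  ≥
A = 2, B = 1 ↦ 2  ≥
A = 2, B = 2 ↦ 3  ≥
A = 2, B = 3 ↦ 2  ≥
A = 3, B = 0 ↦ 3  ≥
A = 3, B = 1 ↦ 3  ≥
A = 3, B = 2 ↦ 3  ≥
A = 3, B = 3 ↦ 3  ≥
So 13 of the 16 assignments meet the threshold.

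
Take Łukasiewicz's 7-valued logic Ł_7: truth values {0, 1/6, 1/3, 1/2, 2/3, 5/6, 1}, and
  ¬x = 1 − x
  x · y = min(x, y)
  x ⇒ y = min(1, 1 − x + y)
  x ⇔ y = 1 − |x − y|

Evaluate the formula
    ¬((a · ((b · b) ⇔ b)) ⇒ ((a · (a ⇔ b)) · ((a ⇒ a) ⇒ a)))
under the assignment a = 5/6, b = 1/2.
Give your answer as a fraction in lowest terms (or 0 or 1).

1/6

b · b = 1/2 · 1/2 = 1/2
(b · b) ⇔ b = 1/2 ⇔ 1/2 = 1
a · ((b · b) ⇔ b) = 5/6 · 1 = 5/6
a ⇔ b = 5/6 ⇔ 1/2 = 2/3
a · (a ⇔ b) = 5/6 · 2/3 = 2/3
a ⇒ a = 5/6 ⇒ 5/6 = 1
(a ⇒ a) ⇒ a = 1 ⇒ 5/6 = 5/6
(a · (a ⇔ b)) · ((a ⇒ a) ⇒ a) = 2/3 · 5/6 = 2/3
(a · ((b · b) ⇔ b)) ⇒ ((a · (a ⇔ b)) · ((a ⇒ a) ⇒ a)) = 5/6 ⇒ 2/3 = 5/6
¬((a · ((b · b) ⇔ b)) ⇒ ((a · (a ⇔ b)) · ((a ⇒ a) ⇒ a))) = ¬5/6 = 1/6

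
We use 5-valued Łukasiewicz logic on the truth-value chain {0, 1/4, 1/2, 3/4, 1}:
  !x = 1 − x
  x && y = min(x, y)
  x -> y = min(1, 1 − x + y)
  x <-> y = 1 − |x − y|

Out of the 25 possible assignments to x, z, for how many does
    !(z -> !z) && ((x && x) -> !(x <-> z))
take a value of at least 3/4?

3

value 1: 3 assignments (counts)
value 1/2: 4 assignments
value 1/4: 2 assignments
value 0: 16 assignments
So 3 of the 25 assignments meet the threshold.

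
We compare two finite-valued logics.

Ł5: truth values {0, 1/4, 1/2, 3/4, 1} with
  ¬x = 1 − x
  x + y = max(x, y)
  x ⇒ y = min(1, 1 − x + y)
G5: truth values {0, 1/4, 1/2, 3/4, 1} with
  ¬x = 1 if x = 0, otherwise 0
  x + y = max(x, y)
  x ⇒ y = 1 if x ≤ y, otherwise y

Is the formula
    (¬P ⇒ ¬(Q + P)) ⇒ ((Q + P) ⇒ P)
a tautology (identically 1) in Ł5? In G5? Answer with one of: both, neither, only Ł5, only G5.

In Ł5: every assignment gives 1 — tautology.
In G5: at P = 1/4, Q = 1/2 the value is 1/4 — not a tautology.

only Ł5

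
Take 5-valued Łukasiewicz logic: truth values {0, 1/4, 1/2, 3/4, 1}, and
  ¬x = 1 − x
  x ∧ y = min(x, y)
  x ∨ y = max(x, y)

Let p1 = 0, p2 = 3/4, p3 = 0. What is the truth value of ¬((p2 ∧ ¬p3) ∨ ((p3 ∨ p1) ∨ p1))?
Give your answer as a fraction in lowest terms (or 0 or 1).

¬p3 = ¬0 = 1
p2 ∧ ¬p3 = 3/4 ∧ 1 = 3/4
p3 ∨ p1 = 0 ∨ 0 = 0
(p3 ∨ p1) ∨ p1 = 0 ∨ 0 = 0
(p2 ∧ ¬p3) ∨ ((p3 ∨ p1) ∨ p1) = 3/4 ∨ 0 = 3/4
¬((p2 ∧ ¬p3) ∨ ((p3 ∨ p1) ∨ p1)) = ¬3/4 = 1/4

1/4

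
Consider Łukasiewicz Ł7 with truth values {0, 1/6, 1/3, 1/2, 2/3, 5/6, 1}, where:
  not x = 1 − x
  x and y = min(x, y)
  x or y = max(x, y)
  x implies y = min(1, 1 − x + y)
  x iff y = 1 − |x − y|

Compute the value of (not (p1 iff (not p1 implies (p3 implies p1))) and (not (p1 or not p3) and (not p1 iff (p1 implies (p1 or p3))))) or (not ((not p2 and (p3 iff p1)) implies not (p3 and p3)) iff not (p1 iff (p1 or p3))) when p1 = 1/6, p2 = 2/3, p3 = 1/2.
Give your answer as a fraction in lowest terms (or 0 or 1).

not p1 = not 1/6 = 5/6
p3 implies p1 = 1/2 implies 1/6 = 2/3
not p1 implies (p3 implies p1) = 5/6 implies 2/3 = 5/6
p1 iff (not p1 implies (p3 implies p1)) = 1/6 iff 5/6 = 1/3
not (p1 iff (not p1 implies (p3 implies p1))) = not 1/3 = 2/3
not p3 = not 1/2 = 1/2
p1 or not p3 = 1/6 or 1/2 = 1/2
not (p1 or not p3) = not 1/2 = 1/2
not p1 = not 1/6 = 5/6
p1 or p3 = 1/6 or 1/2 = 1/2
p1 implies (p1 or p3) = 1/6 implies 1/2 = 1
not p1 iff (p1 implies (p1 or p3)) = 5/6 iff 1 = 5/6
not (p1 or not p3) and (not p1 iff (p1 implies (p1 or p3))) = 1/2 and 5/6 = 1/2
not (p1 iff (not p1 implies (p3 implies p1))) and (not (p1 or not p3) and (not p1 iff (p1 implies (p1 or p3)))) = 2/3 and 1/2 = 1/2
not p2 = not 2/3 = 1/3
p3 iff p1 = 1/2 iff 1/6 = 2/3
not p2 and (p3 iff p1) = 1/3 and 2/3 = 1/3
p3 and p3 = 1/2 and 1/2 = 1/2
not (p3 and p3) = not 1/2 = 1/2
(not p2 and (p3 iff p1)) implies not (p3 and p3) = 1/3 implies 1/2 = 1
not ((not p2 and (p3 iff p1)) implies not (p3 and p3)) = not 1 = 0
p1 or p3 = 1/6 or 1/2 = 1/2
p1 iff (p1 or p3) = 1/6 iff 1/2 = 2/3
not (p1 iff (p1 or p3)) = not 2/3 = 1/3
not ((not p2 and (p3 iff p1)) implies not (p3 and p3)) iff not (p1 iff (p1 or p3)) = 0 iff 1/3 = 2/3
(not (p1 iff (not p1 implies (p3 implies p1))) and (not (p1 or not p3) and (not p1 iff (p1 implies (p1 or p3))))) or (not ((not p2 and (p3 iff p1)) implies not (p3 and p3)) iff not (p1 iff (p1 or p3))) = 1/2 or 2/3 = 2/3

2/3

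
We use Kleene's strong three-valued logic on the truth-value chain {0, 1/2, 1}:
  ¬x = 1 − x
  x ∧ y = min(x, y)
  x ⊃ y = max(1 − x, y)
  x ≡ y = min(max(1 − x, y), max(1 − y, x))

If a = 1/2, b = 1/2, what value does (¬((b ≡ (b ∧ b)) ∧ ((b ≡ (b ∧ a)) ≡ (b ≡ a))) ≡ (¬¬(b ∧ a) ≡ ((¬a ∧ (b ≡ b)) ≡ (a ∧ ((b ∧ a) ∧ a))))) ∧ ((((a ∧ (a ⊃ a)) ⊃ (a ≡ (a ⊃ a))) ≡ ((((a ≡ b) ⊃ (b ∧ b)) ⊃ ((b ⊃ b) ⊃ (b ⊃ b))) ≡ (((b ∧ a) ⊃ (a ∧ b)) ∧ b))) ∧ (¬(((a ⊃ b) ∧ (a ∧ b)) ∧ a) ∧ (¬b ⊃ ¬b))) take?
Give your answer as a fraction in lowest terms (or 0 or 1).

1/2

b ∧ b = 1/2 ∧ 1/2 = 1/2
b ≡ (b ∧ b) = 1/2 ≡ 1/2 = 1/2
b ∧ a = 1/2 ∧ 1/2 = 1/2
b ≡ (b ∧ a) = 1/2 ≡ 1/2 = 1/2
b ≡ a = 1/2 ≡ 1/2 = 1/2
(b ≡ (b ∧ a)) ≡ (b ≡ a) = 1/2 ≡ 1/2 = 1/2
(b ≡ (b ∧ b)) ∧ ((b ≡ (b ∧ a)) ≡ (b ≡ a)) = 1/2 ∧ 1/2 = 1/2
¬((b ≡ (b ∧ b)) ∧ ((b ≡ (b ∧ a)) ≡ (b ≡ a))) = ¬1/2 = 1/2
b ∧ a = 1/2 ∧ 1/2 = 1/2
¬(b ∧ a) = ¬1/2 = 1/2
¬¬(b ∧ a) = ¬1/2 = 1/2
¬a = ¬1/2 = 1/2
b ≡ b = 1/2 ≡ 1/2 = 1/2
¬a ∧ (b ≡ b) = 1/2 ∧ 1/2 = 1/2
b ∧ a = 1/2 ∧ 1/2 = 1/2
(b ∧ a) ∧ a = 1/2 ∧ 1/2 = 1/2
a ∧ ((b ∧ a) ∧ a) = 1/2 ∧ 1/2 = 1/2
(¬a ∧ (b ≡ b)) ≡ (a ∧ ((b ∧ a) ∧ a)) = 1/2 ≡ 1/2 = 1/2
¬¬(b ∧ a) ≡ ((¬a ∧ (b ≡ b)) ≡ (a ∧ ((b ∧ a) ∧ a))) = 1/2 ≡ 1/2 = 1/2
¬((b ≡ (b ∧ b)) ∧ ((b ≡ (b ∧ a)) ≡ (b ≡ a))) ≡ (¬¬(b ∧ a) ≡ ((¬a ∧ (b ≡ b)) ≡ (a ∧ ((b ∧ a) ∧ a)))) = 1/2 ≡ 1/2 = 1/2
a ⊃ a = 1/2 ⊃ 1/2 = 1/2
a ∧ (a ⊃ a) = 1/2 ∧ 1/2 = 1/2
a ⊃ a = 1/2 ⊃ 1/2 = 1/2
a ≡ (a ⊃ a) = 1/2 ≡ 1/2 = 1/2
(a ∧ (a ⊃ a)) ⊃ (a ≡ (a ⊃ a)) = 1/2 ⊃ 1/2 = 1/2
a ≡ b = 1/2 ≡ 1/2 = 1/2
b ∧ b = 1/2 ∧ 1/2 = 1/2
(a ≡ b) ⊃ (b ∧ b) = 1/2 ⊃ 1/2 = 1/2
b ⊃ b = 1/2 ⊃ 1/2 = 1/2
b ⊃ b = 1/2 ⊃ 1/2 = 1/2
(b ⊃ b) ⊃ (b ⊃ b) = 1/2 ⊃ 1/2 = 1/2
((a ≡ b) ⊃ (b ∧ b)) ⊃ ((b ⊃ b) ⊃ (b ⊃ b)) = 1/2 ⊃ 1/2 = 1/2
b ∧ a = 1/2 ∧ 1/2 = 1/2
a ∧ b = 1/2 ∧ 1/2 = 1/2
(b ∧ a) ⊃ (a ∧ b) = 1/2 ⊃ 1/2 = 1/2
((b ∧ a) ⊃ (a ∧ b)) ∧ b = 1/2 ∧ 1/2 = 1/2
(((a ≡ b) ⊃ (b ∧ b)) ⊃ ((b ⊃ b) ⊃ (b ⊃ b))) ≡ (((b ∧ a) ⊃ (a ∧ b)) ∧ b) = 1/2 ≡ 1/2 = 1/2
((a ∧ (a ⊃ a)) ⊃ (a ≡ (a ⊃ a))) ≡ ((((a ≡ b) ⊃ (b ∧ b)) ⊃ ((b ⊃ b) ⊃ (b ⊃ b))) ≡ (((b ∧ a) ⊃ (a ∧ b)) ∧ b)) = 1/2 ≡ 1/2 = 1/2
a ⊃ b = 1/2 ⊃ 1/2 = 1/2
a ∧ b = 1/2 ∧ 1/2 = 1/2
(a ⊃ b) ∧ (a ∧ b) = 1/2 ∧ 1/2 = 1/2
((a ⊃ b) ∧ (a ∧ b)) ∧ a = 1/2 ∧ 1/2 = 1/2
¬(((a ⊃ b) ∧ (a ∧ b)) ∧ a) = ¬1/2 = 1/2
¬b = ¬1/2 = 1/2
¬b = ¬1/2 = 1/2
¬b ⊃ ¬b = 1/2 ⊃ 1/2 = 1/2
¬(((a ⊃ b) ∧ (a ∧ b)) ∧ a) ∧ (¬b ⊃ ¬b) = 1/2 ∧ 1/2 = 1/2
(((a ∧ (a ⊃ a)) ⊃ (a ≡ (a ⊃ a))) ≡ ((((a ≡ b) ⊃ (b ∧ b)) ⊃ ((b ⊃ b) ⊃ (b ⊃ b))) ≡ (((b ∧ a) ⊃ (a ∧ b)) ∧ b))) ∧ (¬(((a ⊃ b) ∧ (a ∧ b)) ∧ a) ∧ (¬b ⊃ ¬b)) = 1/2 ∧ 1/2 = 1/2
(¬((b ≡ (b ∧ b)) ∧ ((b ≡ (b ∧ a)) ≡ (b ≡ a))) ≡ (¬¬(b ∧ a) ≡ ((¬a ∧ (b ≡ b)) ≡ (a ∧ ((b ∧ a) ∧ a))))) ∧ ((((a ∧ (a ⊃ a)) ⊃ (a ≡ (a ⊃ a))) ≡ ((((a ≡ b) ⊃ (b ∧ b)) ⊃ ((b ⊃ b) ⊃ (b ⊃ b))) ≡ (((b ∧ a) ⊃ (a ∧ b)) ∧ b))) ∧ (¬(((a ⊃ b) ∧ (a ∧ b)) ∧ a) ∧ (¬b ⊃ ¬b))) = 1/2 ∧ 1/2 = 1/2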